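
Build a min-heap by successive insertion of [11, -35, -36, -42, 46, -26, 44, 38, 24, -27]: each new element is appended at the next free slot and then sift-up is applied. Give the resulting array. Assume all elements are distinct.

Insert 11:
  append 11 at index 0 → [11] (no swap needed)
Insert -35:
  append -35 at index 1 → [11, -35]
  -35 < parent 11 at index 0, swap → [-35, 11]
Insert -36:
  append -36 at index 2 → [-35, 11, -36]
  -36 < parent -35 at index 0, swap → [-36, 11, -35]
Insert -42:
  append -42 at index 3 → [-36, 11, -35, -42]
  -42 < parent 11 at index 1, swap → [-36, -42, -35, 11]
  -42 < parent -36 at index 0, swap → [-42, -36, -35, 11]
Insert 46:
  append 46 at index 4 → [-42, -36, -35, 11, 46] (no swap needed)
Insert -26:
  append -26 at index 5 → [-42, -36, -35, 11, 46, -26] (no swap needed)
Insert 44:
  append 44 at index 6 → [-42, -36, -35, 11, 46, -26, 44] (no swap needed)
Insert 38:
  append 38 at index 7 → [-42, -36, -35, 11, 46, -26, 44, 38] (no swap needed)
Insert 24:
  append 24 at index 8 → [-42, -36, -35, 11, 46, -26, 44, 38, 24] (no swap needed)
Insert -27:
  append -27 at index 9 → [-42, -36, -35, 11, 46, -26, 44, 38, 24, -27]
  -27 < parent 46 at index 4, swap → [-42, -36, -35, 11, -27, -26, 44, 38, 24, 46]

[-42, -36, -35, 11, -27, -26, 44, 38, 24, 46]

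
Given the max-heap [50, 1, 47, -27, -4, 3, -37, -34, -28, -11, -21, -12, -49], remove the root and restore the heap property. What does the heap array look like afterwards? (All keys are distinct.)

remove root 50; move last element -49 to root → [-49, 1, 47, -27, -4, 3, -37, -34, -28, -11, -21, -12]
-49 vs larger child 47 at index 2, swap → [47, 1, -49, -27, -4, 3, -37, -34, -28, -11, -21, -12]
-49 vs larger child 3 at index 5, swap → [47, 1, 3, -27, -4, -49, -37, -34, -28, -11, -21, -12]
-49 vs only child -12 at index 11, swap → [47, 1, 3, -27, -4, -12, -37, -34, -28, -11, -21, -49]

[47, 1, 3, -27, -4, -12, -37, -34, -28, -11, -21, -49]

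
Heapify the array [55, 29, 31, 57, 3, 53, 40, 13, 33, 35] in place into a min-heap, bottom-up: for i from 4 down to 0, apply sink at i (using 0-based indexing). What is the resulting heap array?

sift down from index 4: already satisfies heap property
sift down from index 3:
  57 vs smaller child 13 at index 7, swap → [55, 29, 31, 13, 3, 53, 40, 57, 33, 35]
sift down from index 2: already satisfies heap property
sift down from index 1:
  29 vs smaller child 3 at index 4, swap → [55, 3, 31, 13, 29, 53, 40, 57, 33, 35]
sift down from index 0:
  55 vs smaller child 3 at index 1, swap → [3, 55, 31, 13, 29, 53, 40, 57, 33, 35]
  55 vs smaller child 13 at index 3, swap → [3, 13, 31, 55, 29, 53, 40, 57, 33, 35]
  55 vs smaller child 33 at index 8, swap → [3, 13, 31, 33, 29, 53, 40, 57, 55, 35]

[3, 13, 31, 33, 29, 53, 40, 57, 55, 35]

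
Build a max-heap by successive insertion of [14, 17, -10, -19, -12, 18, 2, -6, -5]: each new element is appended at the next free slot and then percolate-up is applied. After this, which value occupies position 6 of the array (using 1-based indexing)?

Insert 14:
  append 14 at index 1 → [14] (no swap needed)
Insert 17:
  append 17 at index 2 → [14, 17]
  17 > parent 14 at index 1, swap → [17, 14]
Insert -10:
  append -10 at index 3 → [17, 14, -10] (no swap needed)
Insert -19:
  append -19 at index 4 → [17, 14, -10, -19] (no swap needed)
Insert -12:
  append -12 at index 5 → [17, 14, -10, -19, -12] (no swap needed)
Insert 18:
  append 18 at index 6 → [17, 14, -10, -19, -12, 18]
  18 > parent -10 at index 3, swap → [17, 14, 18, -19, -12, -10]
  18 > parent 17 at index 1, swap → [18, 14, 17, -19, -12, -10]
Insert 2:
  append 2 at index 7 → [18, 14, 17, -19, -12, -10, 2] (no swap needed)
Insert -6:
  append -6 at index 8 → [18, 14, 17, -19, -12, -10, 2, -6]
  -6 > parent -19 at index 4, swap → [18, 14, 17, -6, -12, -10, 2, -19]
Insert -5:
  append -5 at index 9 → [18, 14, 17, -6, -12, -10, 2, -19, -5]
  -5 > parent -6 at index 4, swap → [18, 14, 17, -5, -12, -10, 2, -19, -6]
resulting array: [18, 14, 17, -5, -12, -10, 2, -19, -6]

-10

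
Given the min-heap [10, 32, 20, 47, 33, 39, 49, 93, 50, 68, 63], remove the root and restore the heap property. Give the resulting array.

remove root 10; move last element 63 to root → [63, 32, 20, 47, 33, 39, 49, 93, 50, 68]
63 vs smaller child 20 at index 2, swap → [20, 32, 63, 47, 33, 39, 49, 93, 50, 68]
63 vs smaller child 39 at index 5, swap → [20, 32, 39, 47, 33, 63, 49, 93, 50, 68]

[20, 32, 39, 47, 33, 63, 49, 93, 50, 68]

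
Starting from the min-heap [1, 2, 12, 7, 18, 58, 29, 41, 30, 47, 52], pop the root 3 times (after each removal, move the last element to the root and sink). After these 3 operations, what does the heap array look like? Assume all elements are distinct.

[12, 18, 29, 30, 47, 58, 52, 41]

extract-min #1 returns 1:
  remove root 1; move last element 52 to root → [52, 2, 12, 7, 18, 58, 29, 41, 30, 47]
  52 vs smaller child 2 at index 1, swap → [2, 52, 12, 7, 18, 58, 29, 41, 30, 47]
  52 vs smaller child 7 at index 3, swap → [2, 7, 12, 52, 18, 58, 29, 41, 30, 47]
  52 vs smaller child 30 at index 8, swap → [2, 7, 12, 30, 18, 58, 29, 41, 52, 47]
extract-min #2 returns 2:
  remove root 2; move last element 47 to root → [47, 7, 12, 30, 18, 58, 29, 41, 52]
  47 vs smaller child 7 at index 1, swap → [7, 47, 12, 30, 18, 58, 29, 41, 52]
  47 vs smaller child 18 at index 4, swap → [7, 18, 12, 30, 47, 58, 29, 41, 52]
extract-min #3 returns 7:
  remove root 7; move last element 52 to root → [52, 18, 12, 30, 47, 58, 29, 41]
  52 vs smaller child 12 at index 2, swap → [12, 18, 52, 30, 47, 58, 29, 41]
  52 vs smaller child 29 at index 6, swap → [12, 18, 29, 30, 47, 58, 52, 41]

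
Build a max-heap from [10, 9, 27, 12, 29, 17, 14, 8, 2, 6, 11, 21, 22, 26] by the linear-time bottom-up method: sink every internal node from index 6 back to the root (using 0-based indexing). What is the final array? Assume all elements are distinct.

sift down from index 6:
  14 vs only child 26 at index 13, swap → [10, 9, 27, 12, 29, 17, 26, 8, 2, 6, 11, 21, 22, 14]
sift down from index 5:
  17 vs larger child 22 at index 12, swap → [10, 9, 27, 12, 29, 22, 26, 8, 2, 6, 11, 21, 17, 14]
sift down from index 4: already satisfies heap property
sift down from index 3: already satisfies heap property
sift down from index 2: already satisfies heap property
sift down from index 1:
  9 vs larger child 29 at index 4, swap → [10, 29, 27, 12, 9, 22, 26, 8, 2, 6, 11, 21, 17, 14]
  9 vs larger child 11 at index 10, swap → [10, 29, 27, 12, 11, 22, 26, 8, 2, 6, 9, 21, 17, 14]
sift down from index 0:
  10 vs larger child 29 at index 1, swap → [29, 10, 27, 12, 11, 22, 26, 8, 2, 6, 9, 21, 17, 14]
  10 vs larger child 12 at index 3, swap → [29, 12, 27, 10, 11, 22, 26, 8, 2, 6, 9, 21, 17, 14]

[29, 12, 27, 10, 11, 22, 26, 8, 2, 6, 9, 21, 17, 14]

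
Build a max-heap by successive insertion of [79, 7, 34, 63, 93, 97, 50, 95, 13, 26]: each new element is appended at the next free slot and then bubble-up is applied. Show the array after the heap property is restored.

Insert 79:
  append 79 at index 0 → [79] (no swap needed)
Insert 7:
  append 7 at index 1 → [79, 7] (no swap needed)
Insert 34:
  append 34 at index 2 → [79, 7, 34] (no swap needed)
Insert 63:
  append 63 at index 3 → [79, 7, 34, 63]
  63 > parent 7 at index 1, swap → [79, 63, 34, 7]
Insert 93:
  append 93 at index 4 → [79, 63, 34, 7, 93]
  93 > parent 63 at index 1, swap → [79, 93, 34, 7, 63]
  93 > parent 79 at index 0, swap → [93, 79, 34, 7, 63]
Insert 97:
  append 97 at index 5 → [93, 79, 34, 7, 63, 97]
  97 > parent 34 at index 2, swap → [93, 79, 97, 7, 63, 34]
  97 > parent 93 at index 0, swap → [97, 79, 93, 7, 63, 34]
Insert 50:
  append 50 at index 6 → [97, 79, 93, 7, 63, 34, 50] (no swap needed)
Insert 95:
  append 95 at index 7 → [97, 79, 93, 7, 63, 34, 50, 95]
  95 > parent 7 at index 3, swap → [97, 79, 93, 95, 63, 34, 50, 7]
  95 > parent 79 at index 1, swap → [97, 95, 93, 79, 63, 34, 50, 7]
Insert 13:
  append 13 at index 8 → [97, 95, 93, 79, 63, 34, 50, 7, 13] (no swap needed)
Insert 26:
  append 26 at index 9 → [97, 95, 93, 79, 63, 34, 50, 7, 13, 26] (no swap needed)

[97, 95, 93, 79, 63, 34, 50, 7, 13, 26]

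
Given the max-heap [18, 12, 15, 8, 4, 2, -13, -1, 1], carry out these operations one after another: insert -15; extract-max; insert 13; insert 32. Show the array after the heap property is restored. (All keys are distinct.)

[32, 15, 2, 8, 13, -15, -13, -1, 1, 4, 12]

insert -15:
  append -15 at index 9 → [18, 12, 15, 8, 4, 2, -13, -1, 1, -15] (no swap needed)
extract-max → returns 18:
  remove root 18; move last element -15 to root → [-15, 12, 15, 8, 4, 2, -13, -1, 1]
  -15 vs larger child 15 at index 2, swap → [15, 12, -15, 8, 4, 2, -13, -1, 1]
  -15 vs larger child 2 at index 5, swap → [15, 12, 2, 8, 4, -15, -13, -1, 1]
insert 13:
  append 13 at index 9 → [15, 12, 2, 8, 4, -15, -13, -1, 1, 13]
  13 > parent 4 at index 4, swap → [15, 12, 2, 8, 13, -15, -13, -1, 1, 4]
  13 > parent 12 at index 1, swap → [15, 13, 2, 8, 12, -15, -13, -1, 1, 4]
insert 32:
  append 32 at index 10 → [15, 13, 2, 8, 12, -15, -13, -1, 1, 4, 32]
  32 > parent 12 at index 4, swap → [15, 13, 2, 8, 32, -15, -13, -1, 1, 4, 12]
  32 > parent 13 at index 1, swap → [15, 32, 2, 8, 13, -15, -13, -1, 1, 4, 12]
  32 > parent 15 at index 0, swap → [32, 15, 2, 8, 13, -15, -13, -1, 1, 4, 12]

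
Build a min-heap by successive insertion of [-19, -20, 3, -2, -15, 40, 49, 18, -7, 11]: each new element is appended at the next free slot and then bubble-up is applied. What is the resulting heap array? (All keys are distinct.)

[-20, -19, 3, -7, -15, 40, 49, 18, -2, 11]

Insert -19:
  append -19 at index 0 → [-19] (no swap needed)
Insert -20:
  append -20 at index 1 → [-19, -20]
  -20 < parent -19 at index 0, swap → [-20, -19]
Insert 3:
  append 3 at index 2 → [-20, -19, 3] (no swap needed)
Insert -2:
  append -2 at index 3 → [-20, -19, 3, -2] (no swap needed)
Insert -15:
  append -15 at index 4 → [-20, -19, 3, -2, -15] (no swap needed)
Insert 40:
  append 40 at index 5 → [-20, -19, 3, -2, -15, 40] (no swap needed)
Insert 49:
  append 49 at index 6 → [-20, -19, 3, -2, -15, 40, 49] (no swap needed)
Insert 18:
  append 18 at index 7 → [-20, -19, 3, -2, -15, 40, 49, 18] (no swap needed)
Insert -7:
  append -7 at index 8 → [-20, -19, 3, -2, -15, 40, 49, 18, -7]
  -7 < parent -2 at index 3, swap → [-20, -19, 3, -7, -15, 40, 49, 18, -2]
Insert 11:
  append 11 at index 9 → [-20, -19, 3, -7, -15, 40, 49, 18, -2, 11] (no swap needed)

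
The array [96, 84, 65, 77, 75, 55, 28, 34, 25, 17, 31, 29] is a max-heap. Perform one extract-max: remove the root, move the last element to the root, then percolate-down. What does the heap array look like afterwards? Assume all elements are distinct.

[84, 77, 65, 34, 75, 55, 28, 29, 25, 17, 31]

remove root 96; move last element 29 to root → [29, 84, 65, 77, 75, 55, 28, 34, 25, 17, 31]
29 vs larger child 84 at index 1, swap → [84, 29, 65, 77, 75, 55, 28, 34, 25, 17, 31]
29 vs larger child 77 at index 3, swap → [84, 77, 65, 29, 75, 55, 28, 34, 25, 17, 31]
29 vs larger child 34 at index 7, swap → [84, 77, 65, 34, 75, 55, 28, 29, 25, 17, 31]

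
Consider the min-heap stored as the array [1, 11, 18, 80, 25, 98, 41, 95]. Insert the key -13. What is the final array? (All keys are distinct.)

[-13, 1, 18, 11, 25, 98, 41, 95, 80]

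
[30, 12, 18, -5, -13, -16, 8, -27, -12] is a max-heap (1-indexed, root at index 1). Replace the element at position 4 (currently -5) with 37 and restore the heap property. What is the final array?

set index 4 from -5 to 37 → [30, 12, 18, 37, -13, -16, 8, -27, -12]
37 > parent 12 at index 2, swap → [30, 37, 18, 12, -13, -16, 8, -27, -12]
37 > parent 30 at index 1, swap → [37, 30, 18, 12, -13, -16, 8, -27, -12]

[37, 30, 18, 12, -13, -16, 8, -27, -12]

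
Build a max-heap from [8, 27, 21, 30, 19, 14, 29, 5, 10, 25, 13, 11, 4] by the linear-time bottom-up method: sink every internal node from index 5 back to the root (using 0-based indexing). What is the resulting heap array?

[30, 27, 29, 10, 25, 14, 21, 5, 8, 19, 13, 11, 4]

sift down from index 5: already satisfies heap property
sift down from index 4:
  19 vs larger child 25 at index 9, swap → [8, 27, 21, 30, 25, 14, 29, 5, 10, 19, 13, 11, 4]
sift down from index 3: already satisfies heap property
sift down from index 2:
  21 vs larger child 29 at index 6, swap → [8, 27, 29, 30, 25, 14, 21, 5, 10, 19, 13, 11, 4]
sift down from index 1:
  27 vs larger child 30 at index 3, swap → [8, 30, 29, 27, 25, 14, 21, 5, 10, 19, 13, 11, 4]
sift down from index 0:
  8 vs larger child 30 at index 1, swap → [30, 8, 29, 27, 25, 14, 21, 5, 10, 19, 13, 11, 4]
  8 vs larger child 27 at index 3, swap → [30, 27, 29, 8, 25, 14, 21, 5, 10, 19, 13, 11, 4]
  8 vs larger child 10 at index 8, swap → [30, 27, 29, 10, 25, 14, 21, 5, 8, 19, 13, 11, 4]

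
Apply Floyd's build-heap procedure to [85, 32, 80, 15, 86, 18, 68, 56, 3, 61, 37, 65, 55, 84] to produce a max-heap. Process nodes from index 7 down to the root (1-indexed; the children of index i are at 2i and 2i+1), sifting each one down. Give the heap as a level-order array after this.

[86, 85, 84, 56, 61, 65, 80, 15, 3, 32, 37, 18, 55, 68]

sift down from index 7:
  68 vs only child 84 at index 14, swap → [85, 32, 80, 15, 86, 18, 84, 56, 3, 61, 37, 65, 55, 68]
sift down from index 6:
  18 vs larger child 65 at index 12, swap → [85, 32, 80, 15, 86, 65, 84, 56, 3, 61, 37, 18, 55, 68]
sift down from index 5: already satisfies heap property
sift down from index 4:
  15 vs larger child 56 at index 8, swap → [85, 32, 80, 56, 86, 65, 84, 15, 3, 61, 37, 18, 55, 68]
sift down from index 3:
  80 vs larger child 84 at index 7, swap → [85, 32, 84, 56, 86, 65, 80, 15, 3, 61, 37, 18, 55, 68]
sift down from index 2:
  32 vs larger child 86 at index 5, swap → [85, 86, 84, 56, 32, 65, 80, 15, 3, 61, 37, 18, 55, 68]
  32 vs larger child 61 at index 10, swap → [85, 86, 84, 56, 61, 65, 80, 15, 3, 32, 37, 18, 55, 68]
sift down from index 1:
  85 vs larger child 86 at index 2, swap → [86, 85, 84, 56, 61, 65, 80, 15, 3, 32, 37, 18, 55, 68]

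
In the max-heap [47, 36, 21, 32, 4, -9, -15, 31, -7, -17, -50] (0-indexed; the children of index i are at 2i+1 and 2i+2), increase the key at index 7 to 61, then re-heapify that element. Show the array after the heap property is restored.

set index 7 from 31 to 61 → [47, 36, 21, 32, 4, -9, -15, 61, -7, -17, -50]
61 > parent 32 at index 3, swap → [47, 36, 21, 61, 4, -9, -15, 32, -7, -17, -50]
61 > parent 36 at index 1, swap → [47, 61, 21, 36, 4, -9, -15, 32, -7, -17, -50]
61 > parent 47 at index 0, swap → [61, 47, 21, 36, 4, -9, -15, 32, -7, -17, -50]

[61, 47, 21, 36, 4, -9, -15, 32, -7, -17, -50]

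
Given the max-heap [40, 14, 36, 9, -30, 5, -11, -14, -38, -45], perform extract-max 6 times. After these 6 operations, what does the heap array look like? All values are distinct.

[-14, -30, -45, -38]

extract-max #1 returns 40:
  remove root 40; move last element -45 to root → [-45, 14, 36, 9, -30, 5, -11, -14, -38]
  -45 vs larger child 36 at index 2, swap → [36, 14, -45, 9, -30, 5, -11, -14, -38]
  -45 vs larger child 5 at index 5, swap → [36, 14, 5, 9, -30, -45, -11, -14, -38]
extract-max #2 returns 36:
  remove root 36; move last element -38 to root → [-38, 14, 5, 9, -30, -45, -11, -14]
  -38 vs larger child 14 at index 1, swap → [14, -38, 5, 9, -30, -45, -11, -14]
  -38 vs larger child 9 at index 3, swap → [14, 9, 5, -38, -30, -45, -11, -14]
  -38 vs only child -14 at index 7, swap → [14, 9, 5, -14, -30, -45, -11, -38]
extract-max #3 returns 14:
  remove root 14; move last element -38 to root → [-38, 9, 5, -14, -30, -45, -11]
  -38 vs larger child 9 at index 1, swap → [9, -38, 5, -14, -30, -45, -11]
  -38 vs larger child -14 at index 3, swap → [9, -14, 5, -38, -30, -45, -11]
extract-max #4 returns 9:
  remove root 9; move last element -11 to root → [-11, -14, 5, -38, -30, -45]
  -11 vs larger child 5 at index 2, swap → [5, -14, -11, -38, -30, -45]
extract-max #5 returns 5:
  remove root 5; move last element -45 to root → [-45, -14, -11, -38, -30]
  -45 vs larger child -11 at index 2, swap → [-11, -14, -45, -38, -30]
extract-max #6 returns -11:
  remove root -11; move last element -30 to root → [-30, -14, -45, -38]
  -30 vs larger child -14 at index 1, swap → [-14, -30, -45, -38]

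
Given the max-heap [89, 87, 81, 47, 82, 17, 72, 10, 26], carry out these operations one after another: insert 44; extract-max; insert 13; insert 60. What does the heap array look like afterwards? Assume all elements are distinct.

[87, 82, 81, 47, 60, 17, 72, 10, 26, 13, 44]

insert 44:
  append 44 at index 9 → [89, 87, 81, 47, 82, 17, 72, 10, 26, 44] (no swap needed)
extract-max → returns 89:
  remove root 89; move last element 44 to root → [44, 87, 81, 47, 82, 17, 72, 10, 26]
  44 vs larger child 87 at index 1, swap → [87, 44, 81, 47, 82, 17, 72, 10, 26]
  44 vs larger child 82 at index 4, swap → [87, 82, 81, 47, 44, 17, 72, 10, 26]
insert 13:
  append 13 at index 9 → [87, 82, 81, 47, 44, 17, 72, 10, 26, 13] (no swap needed)
insert 60:
  append 60 at index 10 → [87, 82, 81, 47, 44, 17, 72, 10, 26, 13, 60]
  60 > parent 44 at index 4, swap → [87, 82, 81, 47, 60, 17, 72, 10, 26, 13, 44]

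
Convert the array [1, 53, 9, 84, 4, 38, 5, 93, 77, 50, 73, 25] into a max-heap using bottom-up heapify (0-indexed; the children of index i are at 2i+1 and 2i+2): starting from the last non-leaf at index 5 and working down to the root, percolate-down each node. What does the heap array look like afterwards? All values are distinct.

[93, 84, 38, 77, 73, 25, 5, 53, 1, 50, 4, 9]

sift down from index 5: already satisfies heap property
sift down from index 4:
  4 vs larger child 73 at index 10, swap → [1, 53, 9, 84, 73, 38, 5, 93, 77, 50, 4, 25]
sift down from index 3:
  84 vs larger child 93 at index 7, swap → [1, 53, 9, 93, 73, 38, 5, 84, 77, 50, 4, 25]
sift down from index 2:
  9 vs larger child 38 at index 5, swap → [1, 53, 38, 93, 73, 9, 5, 84, 77, 50, 4, 25]
  9 vs only child 25 at index 11, swap → [1, 53, 38, 93, 73, 25, 5, 84, 77, 50, 4, 9]
sift down from index 1:
  53 vs larger child 93 at index 3, swap → [1, 93, 38, 53, 73, 25, 5, 84, 77, 50, 4, 9]
  53 vs larger child 84 at index 7, swap → [1, 93, 38, 84, 73, 25, 5, 53, 77, 50, 4, 9]
sift down from index 0:
  1 vs larger child 93 at index 1, swap → [93, 1, 38, 84, 73, 25, 5, 53, 77, 50, 4, 9]
  1 vs larger child 84 at index 3, swap → [93, 84, 38, 1, 73, 25, 5, 53, 77, 50, 4, 9]
  1 vs larger child 77 at index 8, swap → [93, 84, 38, 77, 73, 25, 5, 53, 1, 50, 4, 9]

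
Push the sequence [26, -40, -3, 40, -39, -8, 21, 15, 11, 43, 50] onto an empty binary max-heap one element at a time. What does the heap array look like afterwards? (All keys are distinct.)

[50, 43, 21, 15, 40, -8, -3, -40, 11, -39, 26]

Insert 26:
  append 26 at index 0 → [26] (no swap needed)
Insert -40:
  append -40 at index 1 → [26, -40] (no swap needed)
Insert -3:
  append -3 at index 2 → [26, -40, -3] (no swap needed)
Insert 40:
  append 40 at index 3 → [26, -40, -3, 40]
  40 > parent -40 at index 1, swap → [26, 40, -3, -40]
  40 > parent 26 at index 0, swap → [40, 26, -3, -40]
Insert -39:
  append -39 at index 4 → [40, 26, -3, -40, -39] (no swap needed)
Insert -8:
  append -8 at index 5 → [40, 26, -3, -40, -39, -8] (no swap needed)
Insert 21:
  append 21 at index 6 → [40, 26, -3, -40, -39, -8, 21]
  21 > parent -3 at index 2, swap → [40, 26, 21, -40, -39, -8, -3]
Insert 15:
  append 15 at index 7 → [40, 26, 21, -40, -39, -8, -3, 15]
  15 > parent -40 at index 3, swap → [40, 26, 21, 15, -39, -8, -3, -40]
Insert 11:
  append 11 at index 8 → [40, 26, 21, 15, -39, -8, -3, -40, 11] (no swap needed)
Insert 43:
  append 43 at index 9 → [40, 26, 21, 15, -39, -8, -3, -40, 11, 43]
  43 > parent -39 at index 4, swap → [40, 26, 21, 15, 43, -8, -3, -40, 11, -39]
  43 > parent 26 at index 1, swap → [40, 43, 21, 15, 26, -8, -3, -40, 11, -39]
  43 > parent 40 at index 0, swap → [43, 40, 21, 15, 26, -8, -3, -40, 11, -39]
Insert 50:
  append 50 at index 10 → [43, 40, 21, 15, 26, -8, -3, -40, 11, -39, 50]
  50 > parent 26 at index 4, swap → [43, 40, 21, 15, 50, -8, -3, -40, 11, -39, 26]
  50 > parent 40 at index 1, swap → [43, 50, 21, 15, 40, -8, -3, -40, 11, -39, 26]
  50 > parent 43 at index 0, swap → [50, 43, 21, 15, 40, -8, -3, -40, 11, -39, 26]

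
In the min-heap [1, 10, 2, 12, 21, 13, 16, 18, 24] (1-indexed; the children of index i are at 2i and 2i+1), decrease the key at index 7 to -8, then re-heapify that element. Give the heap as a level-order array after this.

[-8, 10, 1, 12, 21, 13, 2, 18, 24]

set index 7 from 16 to -8 → [1, 10, 2, 12, 21, 13, -8, 18, 24]
-8 < parent 2 at index 3, swap → [1, 10, -8, 12, 21, 13, 2, 18, 24]
-8 < parent 1 at index 1, swap → [-8, 10, 1, 12, 21, 13, 2, 18, 24]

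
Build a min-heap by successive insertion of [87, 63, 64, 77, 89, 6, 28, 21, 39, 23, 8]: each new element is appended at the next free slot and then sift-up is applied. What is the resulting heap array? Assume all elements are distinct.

Insert 87:
  append 87 at index 0 → [87] (no swap needed)
Insert 63:
  append 63 at index 1 → [87, 63]
  63 < parent 87 at index 0, swap → [63, 87]
Insert 64:
  append 64 at index 2 → [63, 87, 64] (no swap needed)
Insert 77:
  append 77 at index 3 → [63, 87, 64, 77]
  77 < parent 87 at index 1, swap → [63, 77, 64, 87]
Insert 89:
  append 89 at index 4 → [63, 77, 64, 87, 89] (no swap needed)
Insert 6:
  append 6 at index 5 → [63, 77, 64, 87, 89, 6]
  6 < parent 64 at index 2, swap → [63, 77, 6, 87, 89, 64]
  6 < parent 63 at index 0, swap → [6, 77, 63, 87, 89, 64]
Insert 28:
  append 28 at index 6 → [6, 77, 63, 87, 89, 64, 28]
  28 < parent 63 at index 2, swap → [6, 77, 28, 87, 89, 64, 63]
Insert 21:
  append 21 at index 7 → [6, 77, 28, 87, 89, 64, 63, 21]
  21 < parent 87 at index 3, swap → [6, 77, 28, 21, 89, 64, 63, 87]
  21 < parent 77 at index 1, swap → [6, 21, 28, 77, 89, 64, 63, 87]
Insert 39:
  append 39 at index 8 → [6, 21, 28, 77, 89, 64, 63, 87, 39]
  39 < parent 77 at index 3, swap → [6, 21, 28, 39, 89, 64, 63, 87, 77]
Insert 23:
  append 23 at index 9 → [6, 21, 28, 39, 89, 64, 63, 87, 77, 23]
  23 < parent 89 at index 4, swap → [6, 21, 28, 39, 23, 64, 63, 87, 77, 89]
Insert 8:
  append 8 at index 10 → [6, 21, 28, 39, 23, 64, 63, 87, 77, 89, 8]
  8 < parent 23 at index 4, swap → [6, 21, 28, 39, 8, 64, 63, 87, 77, 89, 23]
  8 < parent 21 at index 1, swap → [6, 8, 28, 39, 21, 64, 63, 87, 77, 89, 23]

[6, 8, 28, 39, 21, 64, 63, 87, 77, 89, 23]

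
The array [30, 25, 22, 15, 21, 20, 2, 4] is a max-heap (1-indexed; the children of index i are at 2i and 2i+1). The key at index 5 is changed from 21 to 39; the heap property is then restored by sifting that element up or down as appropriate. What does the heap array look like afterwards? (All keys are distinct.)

[39, 30, 22, 15, 25, 20, 2, 4]

set index 5 from 21 to 39 → [30, 25, 22, 15, 39, 20, 2, 4]
39 > parent 25 at index 2, swap → [30, 39, 22, 15, 25, 20, 2, 4]
39 > parent 30 at index 1, swap → [39, 30, 22, 15, 25, 20, 2, 4]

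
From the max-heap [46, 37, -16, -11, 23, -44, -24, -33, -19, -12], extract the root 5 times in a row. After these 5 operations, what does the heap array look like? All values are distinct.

extract-max #1 returns 46:
  remove root 46; move last element -12 to root → [-12, 37, -16, -11, 23, -44, -24, -33, -19]
  -12 vs larger child 37 at index 1, swap → [37, -12, -16, -11, 23, -44, -24, -33, -19]
  -12 vs larger child 23 at index 4, swap → [37, 23, -16, -11, -12, -44, -24, -33, -19]
extract-max #2 returns 37:
  remove root 37; move last element -19 to root → [-19, 23, -16, -11, -12, -44, -24, -33]
  -19 vs larger child 23 at index 1, swap → [23, -19, -16, -11, -12, -44, -24, -33]
  -19 vs larger child -11 at index 3, swap → [23, -11, -16, -19, -12, -44, -24, -33]
extract-max #3 returns 23:
  remove root 23; move last element -33 to root → [-33, -11, -16, -19, -12, -44, -24]
  -33 vs larger child -11 at index 1, swap → [-11, -33, -16, -19, -12, -44, -24]
  -33 vs larger child -12 at index 4, swap → [-11, -12, -16, -19, -33, -44, -24]
extract-max #4 returns -11:
  remove root -11; move last element -24 to root → [-24, -12, -16, -19, -33, -44]
  -24 vs larger child -12 at index 1, swap → [-12, -24, -16, -19, -33, -44]
  -24 vs larger child -19 at index 3, swap → [-12, -19, -16, -24, -33, -44]
extract-max #5 returns -12:
  remove root -12; move last element -44 to root → [-44, -19, -16, -24, -33]
  -44 vs larger child -16 at index 2, swap → [-16, -19, -44, -24, -33]

[-16, -19, -44, -24, -33]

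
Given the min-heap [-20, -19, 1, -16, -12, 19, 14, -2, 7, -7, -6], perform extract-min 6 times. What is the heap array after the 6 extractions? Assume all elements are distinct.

extract-min #1 returns -20:
  remove root -20; move last element -6 to root → [-6, -19, 1, -16, -12, 19, 14, -2, 7, -7]
  -6 vs smaller child -19 at index 1, swap → [-19, -6, 1, -16, -12, 19, 14, -2, 7, -7]
  -6 vs smaller child -16 at index 3, swap → [-19, -16, 1, -6, -12, 19, 14, -2, 7, -7]
extract-min #2 returns -19:
  remove root -19; move last element -7 to root → [-7, -16, 1, -6, -12, 19, 14, -2, 7]
  -7 vs smaller child -16 at index 1, swap → [-16, -7, 1, -6, -12, 19, 14, -2, 7]
  -7 vs smaller child -12 at index 4, swap → [-16, -12, 1, -6, -7, 19, 14, -2, 7]
extract-min #3 returns -16:
  remove root -16; move last element 7 to root → [7, -12, 1, -6, -7, 19, 14, -2]
  7 vs smaller child -12 at index 1, swap → [-12, 7, 1, -6, -7, 19, 14, -2]
  7 vs smaller child -7 at index 4, swap → [-12, -7, 1, -6, 7, 19, 14, -2]
extract-min #4 returns -12:
  remove root -12; move last element -2 to root → [-2, -7, 1, -6, 7, 19, 14]
  -2 vs smaller child -7 at index 1, swap → [-7, -2, 1, -6, 7, 19, 14]
  -2 vs smaller child -6 at index 3, swap → [-7, -6, 1, -2, 7, 19, 14]
extract-min #5 returns -7:
  remove root -7; move last element 14 to root → [14, -6, 1, -2, 7, 19]
  14 vs smaller child -6 at index 1, swap → [-6, 14, 1, -2, 7, 19]
  14 vs smaller child -2 at index 3, swap → [-6, -2, 1, 14, 7, 19]
extract-min #6 returns -6:
  remove root -6; move last element 19 to root → [19, -2, 1, 14, 7]
  19 vs smaller child -2 at index 1, swap → [-2, 19, 1, 14, 7]
  19 vs smaller child 7 at index 4, swap → [-2, 7, 1, 14, 19]

[-2, 7, 1, 14, 19]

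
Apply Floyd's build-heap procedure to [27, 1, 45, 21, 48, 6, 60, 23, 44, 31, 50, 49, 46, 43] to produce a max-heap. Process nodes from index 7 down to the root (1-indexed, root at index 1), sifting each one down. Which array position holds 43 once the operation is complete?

14

sift down from index 7: already satisfies heap property
sift down from index 6:
  6 vs larger child 49 at index 12, swap → [27, 1, 45, 21, 48, 49, 60, 23, 44, 31, 50, 6, 46, 43]
sift down from index 5:
  48 vs larger child 50 at index 11, swap → [27, 1, 45, 21, 50, 49, 60, 23, 44, 31, 48, 6, 46, 43]
sift down from index 4:
  21 vs larger child 44 at index 9, swap → [27, 1, 45, 44, 50, 49, 60, 23, 21, 31, 48, 6, 46, 43]
sift down from index 3:
  45 vs larger child 60 at index 7, swap → [27, 1, 60, 44, 50, 49, 45, 23, 21, 31, 48, 6, 46, 43]
sift down from index 2:
  1 vs larger child 50 at index 5, swap → [27, 50, 60, 44, 1, 49, 45, 23, 21, 31, 48, 6, 46, 43]
  1 vs larger child 48 at index 11, swap → [27, 50, 60, 44, 48, 49, 45, 23, 21, 31, 1, 6, 46, 43]
sift down from index 1:
  27 vs larger child 60 at index 3, swap → [60, 50, 27, 44, 48, 49, 45, 23, 21, 31, 1, 6, 46, 43]
  27 vs larger child 49 at index 6, swap → [60, 50, 49, 44, 48, 27, 45, 23, 21, 31, 1, 6, 46, 43]
  27 vs larger child 46 at index 13, swap → [60, 50, 49, 44, 48, 46, 45, 23, 21, 31, 1, 6, 27, 43]
resulting array: [60, 50, 49, 44, 48, 46, 45, 23, 21, 31, 1, 6, 27, 43]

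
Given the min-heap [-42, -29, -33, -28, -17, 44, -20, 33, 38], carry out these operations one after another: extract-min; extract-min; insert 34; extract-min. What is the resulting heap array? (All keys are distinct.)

[-28, -17, -20, 33, 34, 44, 38]

extract-min → returns -42:
  remove root -42; move last element 38 to root → [38, -29, -33, -28, -17, 44, -20, 33]
  38 vs smaller child -33 at index 2, swap → [-33, -29, 38, -28, -17, 44, -20, 33]
  38 vs smaller child -20 at index 6, swap → [-33, -29, -20, -28, -17, 44, 38, 33]
extract-min → returns -33:
  remove root -33; move last element 33 to root → [33, -29, -20, -28, -17, 44, 38]
  33 vs smaller child -29 at index 1, swap → [-29, 33, -20, -28, -17, 44, 38]
  33 vs smaller child -28 at index 3, swap → [-29, -28, -20, 33, -17, 44, 38]
insert 34:
  append 34 at index 7 → [-29, -28, -20, 33, -17, 44, 38, 34] (no swap needed)
extract-min → returns -29:
  remove root -29; move last element 34 to root → [34, -28, -20, 33, -17, 44, 38]
  34 vs smaller child -28 at index 1, swap → [-28, 34, -20, 33, -17, 44, 38]
  34 vs smaller child -17 at index 4, swap → [-28, -17, -20, 33, 34, 44, 38]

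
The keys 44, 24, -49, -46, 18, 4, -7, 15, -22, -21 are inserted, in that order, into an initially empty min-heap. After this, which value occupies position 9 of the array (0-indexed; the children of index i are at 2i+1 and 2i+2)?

Insert 44:
  append 44 at index 0 → [44] (no swap needed)
Insert 24:
  append 24 at index 1 → [44, 24]
  24 < parent 44 at index 0, swap → [24, 44]
Insert -49:
  append -49 at index 2 → [24, 44, -49]
  -49 < parent 24 at index 0, swap → [-49, 44, 24]
Insert -46:
  append -46 at index 3 → [-49, 44, 24, -46]
  -46 < parent 44 at index 1, swap → [-49, -46, 24, 44]
Insert 18:
  append 18 at index 4 → [-49, -46, 24, 44, 18] (no swap needed)
Insert 4:
  append 4 at index 5 → [-49, -46, 24, 44, 18, 4]
  4 < parent 24 at index 2, swap → [-49, -46, 4, 44, 18, 24]
Insert -7:
  append -7 at index 6 → [-49, -46, 4, 44, 18, 24, -7]
  -7 < parent 4 at index 2, swap → [-49, -46, -7, 44, 18, 24, 4]
Insert 15:
  append 15 at index 7 → [-49, -46, -7, 44, 18, 24, 4, 15]
  15 < parent 44 at index 3, swap → [-49, -46, -7, 15, 18, 24, 4, 44]
Insert -22:
  append -22 at index 8 → [-49, -46, -7, 15, 18, 24, 4, 44, -22]
  -22 < parent 15 at index 3, swap → [-49, -46, -7, -22, 18, 24, 4, 44, 15]
Insert -21:
  append -21 at index 9 → [-49, -46, -7, -22, 18, 24, 4, 44, 15, -21]
  -21 < parent 18 at index 4, swap → [-49, -46, -7, -22, -21, 24, 4, 44, 15, 18]
resulting array: [-49, -46, -7, -22, -21, 24, 4, 44, 15, 18]

18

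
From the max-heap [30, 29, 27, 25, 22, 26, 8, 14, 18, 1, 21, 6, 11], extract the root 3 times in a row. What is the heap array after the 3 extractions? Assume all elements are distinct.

[26, 25, 21, 18, 22, 6, 8, 14, 11, 1]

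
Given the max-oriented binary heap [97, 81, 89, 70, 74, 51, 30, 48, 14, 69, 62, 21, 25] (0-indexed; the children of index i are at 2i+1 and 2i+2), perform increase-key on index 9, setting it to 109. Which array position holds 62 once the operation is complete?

set index 9 from 69 to 109 → [97, 81, 89, 70, 74, 51, 30, 48, 14, 109, 62, 21, 25]
109 > parent 74 at index 4, swap → [97, 81, 89, 70, 109, 51, 30, 48, 14, 74, 62, 21, 25]
109 > parent 81 at index 1, swap → [97, 109, 89, 70, 81, 51, 30, 48, 14, 74, 62, 21, 25]
109 > parent 97 at index 0, swap → [109, 97, 89, 70, 81, 51, 30, 48, 14, 74, 62, 21, 25]
resulting array: [109, 97, 89, 70, 81, 51, 30, 48, 14, 74, 62, 21, 25]

10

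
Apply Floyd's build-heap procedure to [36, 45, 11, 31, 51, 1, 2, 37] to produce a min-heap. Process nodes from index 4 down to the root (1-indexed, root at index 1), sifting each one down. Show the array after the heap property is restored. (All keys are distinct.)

[1, 31, 2, 37, 51, 11, 36, 45]

sift down from index 4: already satisfies heap property
sift down from index 3:
  11 vs smaller child 1 at index 6, swap → [36, 45, 1, 31, 51, 11, 2, 37]
sift down from index 2:
  45 vs smaller child 31 at index 4, swap → [36, 31, 1, 45, 51, 11, 2, 37]
  45 vs only child 37 at index 8, swap → [36, 31, 1, 37, 51, 11, 2, 45]
sift down from index 1:
  36 vs smaller child 1 at index 3, swap → [1, 31, 36, 37, 51, 11, 2, 45]
  36 vs smaller child 2 at index 7, swap → [1, 31, 2, 37, 51, 11, 36, 45]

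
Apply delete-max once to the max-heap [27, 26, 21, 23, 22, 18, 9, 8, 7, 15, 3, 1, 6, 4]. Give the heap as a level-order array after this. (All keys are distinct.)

remove root 27; move last element 4 to root → [4, 26, 21, 23, 22, 18, 9, 8, 7, 15, 3, 1, 6]
4 vs larger child 26 at index 1, swap → [26, 4, 21, 23, 22, 18, 9, 8, 7, 15, 3, 1, 6]
4 vs larger child 23 at index 3, swap → [26, 23, 21, 4, 22, 18, 9, 8, 7, 15, 3, 1, 6]
4 vs larger child 8 at index 7, swap → [26, 23, 21, 8, 22, 18, 9, 4, 7, 15, 3, 1, 6]

[26, 23, 21, 8, 22, 18, 9, 4, 7, 15, 3, 1, 6]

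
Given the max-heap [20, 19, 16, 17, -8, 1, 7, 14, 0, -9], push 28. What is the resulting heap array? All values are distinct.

append 28 at index 10 → [20, 19, 16, 17, -8, 1, 7, 14, 0, -9, 28]
28 > parent -8 at index 4, swap → [20, 19, 16, 17, 28, 1, 7, 14, 0, -9, -8]
28 > parent 19 at index 1, swap → [20, 28, 16, 17, 19, 1, 7, 14, 0, -9, -8]
28 > parent 20 at index 0, swap → [28, 20, 16, 17, 19, 1, 7, 14, 0, -9, -8]

[28, 20, 16, 17, 19, 1, 7, 14, 0, -9, -8]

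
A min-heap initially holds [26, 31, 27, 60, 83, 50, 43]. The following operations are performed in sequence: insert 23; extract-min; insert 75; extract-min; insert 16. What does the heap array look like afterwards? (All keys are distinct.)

[16, 27, 43, 31, 83, 50, 75, 60]

insert 23:
  append 23 at index 7 → [26, 31, 27, 60, 83, 50, 43, 23]
  23 < parent 60 at index 3, swap → [26, 31, 27, 23, 83, 50, 43, 60]
  23 < parent 31 at index 1, swap → [26, 23, 27, 31, 83, 50, 43, 60]
  23 < parent 26 at index 0, swap → [23, 26, 27, 31, 83, 50, 43, 60]
extract-min → returns 23:
  remove root 23; move last element 60 to root → [60, 26, 27, 31, 83, 50, 43]
  60 vs smaller child 26 at index 1, swap → [26, 60, 27, 31, 83, 50, 43]
  60 vs smaller child 31 at index 3, swap → [26, 31, 27, 60, 83, 50, 43]
insert 75:
  append 75 at index 7 → [26, 31, 27, 60, 83, 50, 43, 75] (no swap needed)
extract-min → returns 26:
  remove root 26; move last element 75 to root → [75, 31, 27, 60, 83, 50, 43]
  75 vs smaller child 27 at index 2, swap → [27, 31, 75, 60, 83, 50, 43]
  75 vs smaller child 43 at index 6, swap → [27, 31, 43, 60, 83, 50, 75]
insert 16:
  append 16 at index 7 → [27, 31, 43, 60, 83, 50, 75, 16]
  16 < parent 60 at index 3, swap → [27, 31, 43, 16, 83, 50, 75, 60]
  16 < parent 31 at index 1, swap → [27, 16, 43, 31, 83, 50, 75, 60]
  16 < parent 27 at index 0, swap → [16, 27, 43, 31, 83, 50, 75, 60]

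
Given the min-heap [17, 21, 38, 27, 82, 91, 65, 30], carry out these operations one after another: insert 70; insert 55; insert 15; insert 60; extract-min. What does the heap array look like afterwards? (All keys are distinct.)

[17, 21, 38, 27, 55, 60, 65, 30, 70, 82, 91]

insert 70:
  append 70 at index 8 → [17, 21, 38, 27, 82, 91, 65, 30, 70] (no swap needed)
insert 55:
  append 55 at index 9 → [17, 21, 38, 27, 82, 91, 65, 30, 70, 55]
  55 < parent 82 at index 4, swap → [17, 21, 38, 27, 55, 91, 65, 30, 70, 82]
insert 15:
  append 15 at index 10 → [17, 21, 38, 27, 55, 91, 65, 30, 70, 82, 15]
  15 < parent 55 at index 4, swap → [17, 21, 38, 27, 15, 91, 65, 30, 70, 82, 55]
  15 < parent 21 at index 1, swap → [17, 15, 38, 27, 21, 91, 65, 30, 70, 82, 55]
  15 < parent 17 at index 0, swap → [15, 17, 38, 27, 21, 91, 65, 30, 70, 82, 55]
insert 60:
  append 60 at index 11 → [15, 17, 38, 27, 21, 91, 65, 30, 70, 82, 55, 60]
  60 < parent 91 at index 5, swap → [15, 17, 38, 27, 21, 60, 65, 30, 70, 82, 55, 91]
extract-min → returns 15:
  remove root 15; move last element 91 to root → [91, 17, 38, 27, 21, 60, 65, 30, 70, 82, 55]
  91 vs smaller child 17 at index 1, swap → [17, 91, 38, 27, 21, 60, 65, 30, 70, 82, 55]
  91 vs smaller child 21 at index 4, swap → [17, 21, 38, 27, 91, 60, 65, 30, 70, 82, 55]
  91 vs smaller child 55 at index 10, swap → [17, 21, 38, 27, 55, 60, 65, 30, 70, 82, 91]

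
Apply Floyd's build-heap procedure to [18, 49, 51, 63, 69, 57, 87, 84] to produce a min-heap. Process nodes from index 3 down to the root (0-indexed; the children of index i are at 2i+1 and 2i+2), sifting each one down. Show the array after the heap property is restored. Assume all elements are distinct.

sift down from index 3: already satisfies heap property
sift down from index 2: already satisfies heap property
sift down from index 1: already satisfies heap property
sift down from index 0: already satisfies heap property

[18, 49, 51, 63, 69, 57, 87, 84]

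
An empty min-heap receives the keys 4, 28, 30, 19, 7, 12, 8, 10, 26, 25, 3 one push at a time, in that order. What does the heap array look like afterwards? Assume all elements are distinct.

Insert 4:
  append 4 at index 0 → [4] (no swap needed)
Insert 28:
  append 28 at index 1 → [4, 28] (no swap needed)
Insert 30:
  append 30 at index 2 → [4, 28, 30] (no swap needed)
Insert 19:
  append 19 at index 3 → [4, 28, 30, 19]
  19 < parent 28 at index 1, swap → [4, 19, 30, 28]
Insert 7:
  append 7 at index 4 → [4, 19, 30, 28, 7]
  7 < parent 19 at index 1, swap → [4, 7, 30, 28, 19]
Insert 12:
  append 12 at index 5 → [4, 7, 30, 28, 19, 12]
  12 < parent 30 at index 2, swap → [4, 7, 12, 28, 19, 30]
Insert 8:
  append 8 at index 6 → [4, 7, 12, 28, 19, 30, 8]
  8 < parent 12 at index 2, swap → [4, 7, 8, 28, 19, 30, 12]
Insert 10:
  append 10 at index 7 → [4, 7, 8, 28, 19, 30, 12, 10]
  10 < parent 28 at index 3, swap → [4, 7, 8, 10, 19, 30, 12, 28]
Insert 26:
  append 26 at index 8 → [4, 7, 8, 10, 19, 30, 12, 28, 26] (no swap needed)
Insert 25:
  append 25 at index 9 → [4, 7, 8, 10, 19, 30, 12, 28, 26, 25] (no swap needed)
Insert 3:
  append 3 at index 10 → [4, 7, 8, 10, 19, 30, 12, 28, 26, 25, 3]
  3 < parent 19 at index 4, swap → [4, 7, 8, 10, 3, 30, 12, 28, 26, 25, 19]
  3 < parent 7 at index 1, swap → [4, 3, 8, 10, 7, 30, 12, 28, 26, 25, 19]
  3 < parent 4 at index 0, swap → [3, 4, 8, 10, 7, 30, 12, 28, 26, 25, 19]

[3, 4, 8, 10, 7, 30, 12, 28, 26, 25, 19]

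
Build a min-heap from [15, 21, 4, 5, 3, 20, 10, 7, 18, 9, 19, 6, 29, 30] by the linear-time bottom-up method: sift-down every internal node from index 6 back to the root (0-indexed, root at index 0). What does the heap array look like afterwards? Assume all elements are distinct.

[3, 5, 4, 7, 9, 6, 10, 15, 18, 21, 19, 20, 29, 30]

sift down from index 6: already satisfies heap property
sift down from index 5:
  20 vs smaller child 6 at index 11, swap → [15, 21, 4, 5, 3, 6, 10, 7, 18, 9, 19, 20, 29, 30]
sift down from index 4: already satisfies heap property
sift down from index 3: already satisfies heap property
sift down from index 2: already satisfies heap property
sift down from index 1:
  21 vs smaller child 3 at index 4, swap → [15, 3, 4, 5, 21, 6, 10, 7, 18, 9, 19, 20, 29, 30]
  21 vs smaller child 9 at index 9, swap → [15, 3, 4, 5, 9, 6, 10, 7, 18, 21, 19, 20, 29, 30]
sift down from index 0:
  15 vs smaller child 3 at index 1, swap → [3, 15, 4, 5, 9, 6, 10, 7, 18, 21, 19, 20, 29, 30]
  15 vs smaller child 5 at index 3, swap → [3, 5, 4, 15, 9, 6, 10, 7, 18, 21, 19, 20, 29, 30]
  15 vs smaller child 7 at index 7, swap → [3, 5, 4, 7, 9, 6, 10, 15, 18, 21, 19, 20, 29, 30]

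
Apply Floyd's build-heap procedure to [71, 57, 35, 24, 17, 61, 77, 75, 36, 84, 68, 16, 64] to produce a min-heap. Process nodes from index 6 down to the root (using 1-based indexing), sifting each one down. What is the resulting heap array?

sift down from index 6:
  61 vs smaller child 16 at index 12, swap → [71, 57, 35, 24, 17, 16, 77, 75, 36, 84, 68, 61, 64]
sift down from index 5: already satisfies heap property
sift down from index 4: already satisfies heap property
sift down from index 3:
  35 vs smaller child 16 at index 6, swap → [71, 57, 16, 24, 17, 35, 77, 75, 36, 84, 68, 61, 64]
sift down from index 2:
  57 vs smaller child 17 at index 5, swap → [71, 17, 16, 24, 57, 35, 77, 75, 36, 84, 68, 61, 64]
sift down from index 1:
  71 vs smaller child 16 at index 3, swap → [16, 17, 71, 24, 57, 35, 77, 75, 36, 84, 68, 61, 64]
  71 vs smaller child 35 at index 6, swap → [16, 17, 35, 24, 57, 71, 77, 75, 36, 84, 68, 61, 64]
  71 vs smaller child 61 at index 12, swap → [16, 17, 35, 24, 57, 61, 77, 75, 36, 84, 68, 71, 64]

[16, 17, 35, 24, 57, 61, 77, 75, 36, 84, 68, 71, 64]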